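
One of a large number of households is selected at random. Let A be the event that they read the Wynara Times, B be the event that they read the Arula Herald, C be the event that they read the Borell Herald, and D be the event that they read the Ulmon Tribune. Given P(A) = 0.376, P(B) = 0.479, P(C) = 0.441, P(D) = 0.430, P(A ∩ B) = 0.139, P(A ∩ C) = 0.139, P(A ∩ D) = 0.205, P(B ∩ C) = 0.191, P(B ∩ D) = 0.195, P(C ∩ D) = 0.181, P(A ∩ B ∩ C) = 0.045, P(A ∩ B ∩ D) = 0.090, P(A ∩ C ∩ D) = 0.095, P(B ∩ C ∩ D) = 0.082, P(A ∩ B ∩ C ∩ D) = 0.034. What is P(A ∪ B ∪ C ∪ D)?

0.954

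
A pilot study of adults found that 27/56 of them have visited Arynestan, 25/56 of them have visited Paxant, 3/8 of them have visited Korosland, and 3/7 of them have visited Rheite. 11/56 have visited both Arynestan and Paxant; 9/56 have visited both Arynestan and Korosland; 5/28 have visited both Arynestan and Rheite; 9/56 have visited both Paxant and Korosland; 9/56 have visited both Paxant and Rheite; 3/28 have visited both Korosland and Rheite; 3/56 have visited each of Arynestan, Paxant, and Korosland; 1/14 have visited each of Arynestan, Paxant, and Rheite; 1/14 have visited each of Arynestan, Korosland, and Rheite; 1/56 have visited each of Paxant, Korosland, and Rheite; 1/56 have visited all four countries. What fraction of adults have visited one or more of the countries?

27/28

P(union) = 27/56 + 25/56 + 3/8 + 3/7 − 11/56 − 9/56 − 5/28 − 9/56 − 9/56 − 3/28 + 3/56 + 1/14 + 1/14 + 1/56 − 1/56 = 27/28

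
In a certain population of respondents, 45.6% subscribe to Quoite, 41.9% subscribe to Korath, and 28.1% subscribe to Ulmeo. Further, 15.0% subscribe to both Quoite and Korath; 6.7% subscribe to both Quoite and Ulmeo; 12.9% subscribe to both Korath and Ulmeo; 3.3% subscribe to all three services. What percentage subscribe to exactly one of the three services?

P(exactly one) = 45.6 + 41.9 + 28.1 − 2·15.0 − 2·6.7 − 2·12.9 + 3·3.3 = 56.3%

56.3%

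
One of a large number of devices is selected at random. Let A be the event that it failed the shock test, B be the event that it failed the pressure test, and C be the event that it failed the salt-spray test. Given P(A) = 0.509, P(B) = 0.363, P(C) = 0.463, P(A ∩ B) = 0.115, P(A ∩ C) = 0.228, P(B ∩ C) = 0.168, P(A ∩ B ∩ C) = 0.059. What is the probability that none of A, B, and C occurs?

0.117

P(A ∪ B ∪ C) = 0.509 + 0.363 + 0.463 − 0.115 − 0.228 − 0.168 + 0.059 = 0.883
P(none) = 1 − 0.883 = 0.117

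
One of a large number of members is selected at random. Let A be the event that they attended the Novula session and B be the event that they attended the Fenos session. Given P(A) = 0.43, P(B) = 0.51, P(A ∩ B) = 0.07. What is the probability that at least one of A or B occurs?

Apply inclusion-exclusion:
P(A ∪ B) = 0.43 + 0.51 − 0.07 = 0.87

0.87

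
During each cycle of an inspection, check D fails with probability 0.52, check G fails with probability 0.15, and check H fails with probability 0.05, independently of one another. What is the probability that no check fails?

0.3876

P(none) = (1 − 0.52) × (1 − 0.15) × (1 − 0.05) = 0.48 × 0.85 × 0.95 = 0.3876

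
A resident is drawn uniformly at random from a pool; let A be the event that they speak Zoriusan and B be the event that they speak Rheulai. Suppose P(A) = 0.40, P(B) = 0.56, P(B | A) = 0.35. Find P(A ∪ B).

0.82

P(A ∩ B) = P(A)·P(B|A) = 0.40 × 0.35 = 0.14
P(A ∪ B) = 0.40 + 0.56 − 0.14 = 0.82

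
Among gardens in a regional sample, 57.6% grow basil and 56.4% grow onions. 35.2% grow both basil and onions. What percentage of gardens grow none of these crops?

Inclusion–exclusion gives
P(at least one) = 57.6 + 56.4 − 35.2 = 78.8%
P(none) = 100% − 78.8% = 21.2%

21.2%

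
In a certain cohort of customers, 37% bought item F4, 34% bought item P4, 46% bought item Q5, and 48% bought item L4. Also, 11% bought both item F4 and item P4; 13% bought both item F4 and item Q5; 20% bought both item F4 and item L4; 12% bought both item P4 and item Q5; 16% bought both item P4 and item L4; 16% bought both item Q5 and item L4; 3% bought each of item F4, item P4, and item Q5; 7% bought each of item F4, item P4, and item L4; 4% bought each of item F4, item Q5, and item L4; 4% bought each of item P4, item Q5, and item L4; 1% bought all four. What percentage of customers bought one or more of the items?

94%

P(≥1) = 37 + 34 + 46 + 48 − 11 − 13 − 20 − 12 − 16 − 16 + 3 + 7 + 4 + 4 − 1 = 94%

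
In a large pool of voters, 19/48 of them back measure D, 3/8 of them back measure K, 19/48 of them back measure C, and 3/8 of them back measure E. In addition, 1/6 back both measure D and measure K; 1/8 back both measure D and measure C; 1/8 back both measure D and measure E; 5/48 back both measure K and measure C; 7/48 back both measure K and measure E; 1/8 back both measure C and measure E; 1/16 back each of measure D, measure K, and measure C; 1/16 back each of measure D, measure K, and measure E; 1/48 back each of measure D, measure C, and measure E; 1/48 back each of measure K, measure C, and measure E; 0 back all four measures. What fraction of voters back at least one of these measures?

11/12

Inclusion–exclusion gives
P(at least one) = 19/48 + 3/8 + 19/48 + 3/8 − 1/6 − 1/8 − 1/8 − 5/48 − 7/48 − 1/8 + 1/16 + 1/16 + 1/48 + 1/48 − 0 = 11/12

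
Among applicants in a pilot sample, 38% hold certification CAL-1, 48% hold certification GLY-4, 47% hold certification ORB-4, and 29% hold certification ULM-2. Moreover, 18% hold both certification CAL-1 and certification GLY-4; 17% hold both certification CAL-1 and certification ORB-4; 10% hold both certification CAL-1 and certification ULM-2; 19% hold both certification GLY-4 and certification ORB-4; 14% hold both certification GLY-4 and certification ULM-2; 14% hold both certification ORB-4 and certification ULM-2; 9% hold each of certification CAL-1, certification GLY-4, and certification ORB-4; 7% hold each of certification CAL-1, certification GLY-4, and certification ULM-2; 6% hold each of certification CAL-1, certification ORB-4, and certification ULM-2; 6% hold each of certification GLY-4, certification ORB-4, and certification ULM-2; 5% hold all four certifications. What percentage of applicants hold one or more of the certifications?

93%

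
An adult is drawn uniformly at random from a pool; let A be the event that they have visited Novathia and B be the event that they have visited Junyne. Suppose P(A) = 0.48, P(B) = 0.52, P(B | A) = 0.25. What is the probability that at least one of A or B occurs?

0.88

P(A ∩ B) = P(A)·P(B|A) = 0.48 × 0.25 = 0.12
P(A ∪ B) = 0.48 + 0.52 − 0.12 = 0.88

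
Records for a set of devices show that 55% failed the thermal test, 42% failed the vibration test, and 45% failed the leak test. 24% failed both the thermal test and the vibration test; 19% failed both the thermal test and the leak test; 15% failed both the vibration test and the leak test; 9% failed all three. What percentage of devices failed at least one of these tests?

P(≥1) = 55 + 42 + 45 − 24 − 19 − 15 + 9 = 93%

93%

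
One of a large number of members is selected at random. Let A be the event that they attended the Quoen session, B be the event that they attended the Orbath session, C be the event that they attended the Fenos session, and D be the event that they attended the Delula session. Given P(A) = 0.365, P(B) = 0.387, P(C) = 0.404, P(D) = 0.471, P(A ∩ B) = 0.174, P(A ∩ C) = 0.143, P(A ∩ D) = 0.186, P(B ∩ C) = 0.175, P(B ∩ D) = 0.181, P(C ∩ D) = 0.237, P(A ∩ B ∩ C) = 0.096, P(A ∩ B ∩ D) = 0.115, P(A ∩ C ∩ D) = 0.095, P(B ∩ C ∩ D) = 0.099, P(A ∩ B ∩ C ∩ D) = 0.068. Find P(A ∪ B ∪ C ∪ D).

0.868

Using inclusion–exclusion:
P(A ∪ B ∪ C ∪ D) = 0.365 + 0.387 + 0.404 + 0.471 − 0.174 − 0.143 − 0.186 − 0.175 − 0.181 − 0.237 + 0.096 + 0.115 + 0.095 + 0.099 − 0.068 = 0.868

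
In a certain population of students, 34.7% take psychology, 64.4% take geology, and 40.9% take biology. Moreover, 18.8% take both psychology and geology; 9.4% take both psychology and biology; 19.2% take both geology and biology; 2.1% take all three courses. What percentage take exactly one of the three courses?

P(exactly one) = 34.7 + 64.4 + 40.9 − 2·18.8 − 2·9.4 − 2·19.2 + 3·2.1 = 51.5%

51.5%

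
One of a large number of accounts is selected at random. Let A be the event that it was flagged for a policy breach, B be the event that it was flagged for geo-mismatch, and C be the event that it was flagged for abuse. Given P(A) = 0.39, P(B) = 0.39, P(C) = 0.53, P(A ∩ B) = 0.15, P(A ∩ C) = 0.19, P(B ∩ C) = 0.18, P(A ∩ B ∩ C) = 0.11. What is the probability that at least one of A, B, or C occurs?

Apply inclusion-exclusion:
P(A ∪ B ∪ C) = 0.39 + 0.39 + 0.53 − 0.15 − 0.19 − 0.18 + 0.11 = 0.90

0.90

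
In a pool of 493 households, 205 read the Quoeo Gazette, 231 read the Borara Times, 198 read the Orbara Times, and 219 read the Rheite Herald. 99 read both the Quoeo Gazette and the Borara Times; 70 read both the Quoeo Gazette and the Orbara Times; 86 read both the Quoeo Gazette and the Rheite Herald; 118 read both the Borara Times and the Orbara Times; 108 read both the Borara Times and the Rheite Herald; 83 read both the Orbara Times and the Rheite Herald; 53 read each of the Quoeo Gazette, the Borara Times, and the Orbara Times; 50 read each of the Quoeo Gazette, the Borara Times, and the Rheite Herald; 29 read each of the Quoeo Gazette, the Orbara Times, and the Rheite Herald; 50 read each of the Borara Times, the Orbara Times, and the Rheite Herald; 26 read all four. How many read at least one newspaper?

Apply inclusion-exclusion:
|at least one| = 205 + 231 + 198 + 219 − 99 − 70 − 86 − 118 − 108 − 83 + 53 + 50 + 29 + 50 − 26 = 445

445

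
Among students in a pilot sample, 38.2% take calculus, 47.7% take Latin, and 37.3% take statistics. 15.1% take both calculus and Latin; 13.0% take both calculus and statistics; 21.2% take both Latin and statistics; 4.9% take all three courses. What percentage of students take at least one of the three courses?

78.8%

Inclusion–exclusion gives
P(union) = 38.2 + 47.7 + 37.3 − 15.1 − 13.0 − 21.2 + 4.9 = 78.8%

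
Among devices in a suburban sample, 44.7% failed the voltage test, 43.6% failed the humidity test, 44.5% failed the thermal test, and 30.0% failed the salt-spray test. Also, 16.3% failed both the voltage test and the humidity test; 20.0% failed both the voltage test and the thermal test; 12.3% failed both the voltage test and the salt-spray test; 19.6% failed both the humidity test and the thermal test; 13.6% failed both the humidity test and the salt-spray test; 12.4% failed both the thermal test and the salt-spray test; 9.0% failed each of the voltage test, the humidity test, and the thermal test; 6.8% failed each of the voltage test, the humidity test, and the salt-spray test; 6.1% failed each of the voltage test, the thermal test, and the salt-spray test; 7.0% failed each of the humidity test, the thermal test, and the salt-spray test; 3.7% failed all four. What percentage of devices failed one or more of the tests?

Using inclusion–exclusion:
P(≥1) = 44.7 + 43.6 + 44.5 + 30.0 − 16.3 − 20.0 − 12.3 − 19.6 − 13.6 − 12.4 + 9.0 + 6.8 + 6.1 + 7.0 − 3.7 = 93.8%

93.8%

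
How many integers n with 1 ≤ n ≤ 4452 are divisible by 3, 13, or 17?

1872

Inclusion–exclusion gives
1484 + 342 + 261 − 114 − 87 − 20 + 6 = 1872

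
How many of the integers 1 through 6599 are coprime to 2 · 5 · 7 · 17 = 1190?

3299 + 1319 + 942 + 388 − 659 − 471 − 194 − 188 − 77 − 55 + 94 + 38 + 27 + 11 − 5 = 4469
6599 − 4469 = 2130

2130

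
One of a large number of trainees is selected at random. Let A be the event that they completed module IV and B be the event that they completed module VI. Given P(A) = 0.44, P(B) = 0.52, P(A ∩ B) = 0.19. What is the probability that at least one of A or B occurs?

0.77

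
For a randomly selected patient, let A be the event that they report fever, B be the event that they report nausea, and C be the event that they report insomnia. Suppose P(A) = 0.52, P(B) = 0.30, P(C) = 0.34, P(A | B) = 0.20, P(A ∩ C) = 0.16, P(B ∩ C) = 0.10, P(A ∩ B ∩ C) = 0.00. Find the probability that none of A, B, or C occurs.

0.16

P(A ∩ B) = P(B)·P(A|B) = 0.30 × 0.20 = 0.06
P(A ∪ B ∪ C) = 0.52 + 0.30 + 0.34 − 0.06 − 0.16 − 0.10 + 0.00 = 0.84
P(none) = 1 − 0.84 = 0.16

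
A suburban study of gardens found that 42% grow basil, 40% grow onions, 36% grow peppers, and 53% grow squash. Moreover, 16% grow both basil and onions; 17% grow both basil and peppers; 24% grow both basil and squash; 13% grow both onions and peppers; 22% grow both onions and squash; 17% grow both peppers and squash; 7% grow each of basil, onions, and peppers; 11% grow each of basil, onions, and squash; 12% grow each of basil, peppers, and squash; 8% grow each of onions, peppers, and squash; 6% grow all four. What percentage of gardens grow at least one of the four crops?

Using inclusion–exclusion:
P(≥1) = 42 + 40 + 36 + 53 − 16 − 17 − 24 − 13 − 22 − 17 + 7 + 11 + 12 + 8 − 6 = 94%

94%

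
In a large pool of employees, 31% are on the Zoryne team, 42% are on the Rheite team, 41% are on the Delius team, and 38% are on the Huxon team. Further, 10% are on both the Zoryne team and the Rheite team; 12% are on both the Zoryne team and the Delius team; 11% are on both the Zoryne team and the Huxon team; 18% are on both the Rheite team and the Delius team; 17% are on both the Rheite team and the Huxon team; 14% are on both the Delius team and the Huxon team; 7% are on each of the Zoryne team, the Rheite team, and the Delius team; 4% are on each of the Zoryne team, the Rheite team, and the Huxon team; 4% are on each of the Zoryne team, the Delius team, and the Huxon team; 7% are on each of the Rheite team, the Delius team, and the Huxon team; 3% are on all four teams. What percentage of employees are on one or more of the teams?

89%

P(at least one) = 31 + 42 + 41 + 38 − 10 − 12 − 11 − 18 − 17 − 14 + 7 + 4 + 4 + 7 − 3 = 89%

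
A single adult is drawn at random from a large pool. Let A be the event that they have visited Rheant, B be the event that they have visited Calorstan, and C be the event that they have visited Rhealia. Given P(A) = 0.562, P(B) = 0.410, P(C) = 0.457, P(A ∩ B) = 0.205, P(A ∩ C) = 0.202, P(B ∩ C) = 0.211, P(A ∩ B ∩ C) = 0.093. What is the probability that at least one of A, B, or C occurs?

0.904

P(A ∪ B ∪ C) = 0.562 + 0.410 + 0.457 − 0.205 − 0.202 − 0.211 + 0.093 = 0.904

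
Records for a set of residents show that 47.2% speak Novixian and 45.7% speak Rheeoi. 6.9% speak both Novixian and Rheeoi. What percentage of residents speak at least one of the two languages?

By inclusion–exclusion:
P(≥1) = 47.2 + 45.7 − 6.9 = 86.0%

86.0%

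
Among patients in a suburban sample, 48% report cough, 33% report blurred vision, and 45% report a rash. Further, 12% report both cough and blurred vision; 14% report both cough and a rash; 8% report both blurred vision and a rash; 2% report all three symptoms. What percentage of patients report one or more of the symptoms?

P(union) = 48 + 33 + 45 − 12 − 14 − 8 + 2 = 94%

94%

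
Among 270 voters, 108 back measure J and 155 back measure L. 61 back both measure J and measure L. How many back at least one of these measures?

202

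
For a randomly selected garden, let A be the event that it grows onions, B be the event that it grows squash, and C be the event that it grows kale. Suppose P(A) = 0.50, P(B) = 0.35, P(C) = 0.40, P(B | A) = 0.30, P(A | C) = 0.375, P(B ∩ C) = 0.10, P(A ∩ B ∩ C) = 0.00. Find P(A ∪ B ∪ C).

0.85

P(A ∩ B) = P(A)·P(B|A) = 0.50 × 0.30 = 0.15
P(A ∩ C) = P(C)·P(A|C) = 0.40 × 0.375 = 0.15
By inclusion–exclusion:
P(A ∪ B ∪ C) = 0.50 + 0.35 + 0.40 − 0.15 − 0.15 − 0.10 + 0.00 = 0.85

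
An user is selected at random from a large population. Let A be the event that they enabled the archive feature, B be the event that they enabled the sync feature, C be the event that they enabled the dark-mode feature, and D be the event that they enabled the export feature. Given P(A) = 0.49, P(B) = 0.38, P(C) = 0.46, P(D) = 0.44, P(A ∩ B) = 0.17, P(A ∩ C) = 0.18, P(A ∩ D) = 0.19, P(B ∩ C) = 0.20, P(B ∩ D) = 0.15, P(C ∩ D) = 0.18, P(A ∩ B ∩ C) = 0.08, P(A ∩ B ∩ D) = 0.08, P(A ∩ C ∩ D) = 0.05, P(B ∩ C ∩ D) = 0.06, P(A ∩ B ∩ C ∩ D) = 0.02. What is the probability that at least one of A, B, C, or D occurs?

Inclusion–exclusion gives
P(A ∪ B ∪ C ∪ D) = 0.49 + 0.38 + 0.46 + 0.44 − 0.17 − 0.18 − 0.19 − 0.20 − 0.15 − 0.18 + 0.08 + 0.08 + 0.05 + 0.06 − 0.02 = 0.95

0.95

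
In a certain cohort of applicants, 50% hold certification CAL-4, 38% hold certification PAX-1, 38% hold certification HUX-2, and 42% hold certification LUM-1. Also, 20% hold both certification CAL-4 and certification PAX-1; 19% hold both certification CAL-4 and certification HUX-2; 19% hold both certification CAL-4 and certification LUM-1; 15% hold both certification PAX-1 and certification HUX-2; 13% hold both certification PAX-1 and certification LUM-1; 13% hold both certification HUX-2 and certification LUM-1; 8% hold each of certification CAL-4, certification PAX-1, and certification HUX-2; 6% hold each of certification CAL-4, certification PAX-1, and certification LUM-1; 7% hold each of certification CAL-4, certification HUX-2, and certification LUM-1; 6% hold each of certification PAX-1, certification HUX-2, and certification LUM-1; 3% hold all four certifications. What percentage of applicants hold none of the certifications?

7%

P(union) = 50 + 38 + 38 + 42 − 20 − 19 − 19 − 15 − 13 − 13 + 8 + 6 + 7 + 6 − 3 = 93%
P(none) = 100% − 93% = 7%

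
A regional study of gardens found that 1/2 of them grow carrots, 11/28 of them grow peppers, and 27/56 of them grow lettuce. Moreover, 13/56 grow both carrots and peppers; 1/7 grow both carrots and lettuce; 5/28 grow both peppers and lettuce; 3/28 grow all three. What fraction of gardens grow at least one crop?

13/14

Using inclusion–exclusion:
P(at least one) = 1/2 + 11/28 + 27/56 − 13/56 − 1/7 − 5/28 + 3/28 = 13/14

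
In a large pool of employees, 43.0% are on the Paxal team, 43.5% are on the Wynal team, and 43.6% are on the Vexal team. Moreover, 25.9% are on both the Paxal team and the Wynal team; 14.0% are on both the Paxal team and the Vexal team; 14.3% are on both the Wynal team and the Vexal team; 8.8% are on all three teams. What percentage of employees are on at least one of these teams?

84.7%

By inclusion-exclusion,
P(at least one) = 43.0 + 43.5 + 43.6 − 25.9 − 14.0 − 14.3 + 8.8 = 84.7%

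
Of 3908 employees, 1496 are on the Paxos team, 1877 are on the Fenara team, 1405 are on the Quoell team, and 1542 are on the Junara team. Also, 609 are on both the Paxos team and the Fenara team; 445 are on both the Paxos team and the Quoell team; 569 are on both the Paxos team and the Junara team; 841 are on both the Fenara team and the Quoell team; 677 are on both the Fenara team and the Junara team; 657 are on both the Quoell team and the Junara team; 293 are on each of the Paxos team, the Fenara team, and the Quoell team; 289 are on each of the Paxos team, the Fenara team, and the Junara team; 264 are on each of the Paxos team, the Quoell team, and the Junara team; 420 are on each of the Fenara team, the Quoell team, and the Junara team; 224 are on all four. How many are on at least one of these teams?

3564

|union| = 1496 + 1877 + 1405 + 1542 − 609 − 445 − 569 − 841 − 677 − 657 + 293 + 289 + 264 + 420 − 224 = 3564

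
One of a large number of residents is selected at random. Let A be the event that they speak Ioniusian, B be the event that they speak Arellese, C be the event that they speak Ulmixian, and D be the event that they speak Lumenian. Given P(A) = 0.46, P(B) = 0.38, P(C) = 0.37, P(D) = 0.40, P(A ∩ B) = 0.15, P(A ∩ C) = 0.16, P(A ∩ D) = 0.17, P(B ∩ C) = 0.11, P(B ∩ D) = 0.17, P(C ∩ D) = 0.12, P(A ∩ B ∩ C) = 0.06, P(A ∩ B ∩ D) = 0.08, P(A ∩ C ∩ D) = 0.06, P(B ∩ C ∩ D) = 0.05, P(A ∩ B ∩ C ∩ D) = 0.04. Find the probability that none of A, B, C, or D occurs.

0.06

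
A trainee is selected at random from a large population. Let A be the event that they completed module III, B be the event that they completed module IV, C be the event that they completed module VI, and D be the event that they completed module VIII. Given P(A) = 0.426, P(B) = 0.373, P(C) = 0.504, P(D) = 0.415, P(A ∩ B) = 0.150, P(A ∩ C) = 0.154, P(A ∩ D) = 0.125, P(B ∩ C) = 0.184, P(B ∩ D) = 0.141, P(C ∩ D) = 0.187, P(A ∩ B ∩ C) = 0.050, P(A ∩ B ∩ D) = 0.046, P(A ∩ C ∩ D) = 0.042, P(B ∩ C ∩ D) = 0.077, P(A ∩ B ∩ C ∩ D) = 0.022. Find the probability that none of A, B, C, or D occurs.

P(A ∪ B ∪ C ∪ D) = 0.426 + 0.373 + 0.504 + 0.415 − 0.150 − 0.154 − 0.125 − 0.184 − 0.141 − 0.187 + 0.050 + 0.046 + 0.042 + 0.077 − 0.022 = 0.970
P(none) = 1 − 0.970 = 0.030

0.030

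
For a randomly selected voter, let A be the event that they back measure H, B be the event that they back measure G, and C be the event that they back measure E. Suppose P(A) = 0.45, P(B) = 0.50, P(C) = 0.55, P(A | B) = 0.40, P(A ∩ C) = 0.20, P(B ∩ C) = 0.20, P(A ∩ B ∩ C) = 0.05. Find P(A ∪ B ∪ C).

P(A ∩ B) = P(B)·P(A|B) = 0.50 × 0.40 = 0.20
P(A ∪ B ∪ C) = 0.45 + 0.50 + 0.55 − 0.20 − 0.20 − 0.20 + 0.05 = 0.95

0.95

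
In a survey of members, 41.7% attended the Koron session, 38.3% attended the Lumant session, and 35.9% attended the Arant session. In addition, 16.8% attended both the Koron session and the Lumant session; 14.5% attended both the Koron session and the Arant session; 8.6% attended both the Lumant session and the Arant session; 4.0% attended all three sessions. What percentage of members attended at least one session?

80.0%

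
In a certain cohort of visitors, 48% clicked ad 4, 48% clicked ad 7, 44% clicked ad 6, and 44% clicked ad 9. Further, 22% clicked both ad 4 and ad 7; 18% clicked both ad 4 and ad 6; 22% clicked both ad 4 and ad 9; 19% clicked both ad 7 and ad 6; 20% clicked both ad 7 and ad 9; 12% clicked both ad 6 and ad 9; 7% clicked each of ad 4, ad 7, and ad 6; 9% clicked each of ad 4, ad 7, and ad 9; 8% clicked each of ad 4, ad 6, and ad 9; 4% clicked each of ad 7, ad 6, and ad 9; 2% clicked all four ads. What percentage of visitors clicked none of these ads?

Apply inclusion-exclusion:
P(union) = 48 + 48 + 44 + 44 − 22 − 18 − 22 − 19 − 20 − 12 + 7 + 9 + 8 + 4 − 2 = 97%
P(none) = 100% − 97% = 3%

3%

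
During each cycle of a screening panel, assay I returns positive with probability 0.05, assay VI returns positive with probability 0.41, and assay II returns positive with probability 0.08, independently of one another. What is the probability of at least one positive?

0.48434

P(none) = (1 − 0.05) × (1 − 0.41) × (1 − 0.08) = 0.95 × 0.59 × 0.92 = 0.51566
P(at least one) = 1 − 0.51566 = 0.48434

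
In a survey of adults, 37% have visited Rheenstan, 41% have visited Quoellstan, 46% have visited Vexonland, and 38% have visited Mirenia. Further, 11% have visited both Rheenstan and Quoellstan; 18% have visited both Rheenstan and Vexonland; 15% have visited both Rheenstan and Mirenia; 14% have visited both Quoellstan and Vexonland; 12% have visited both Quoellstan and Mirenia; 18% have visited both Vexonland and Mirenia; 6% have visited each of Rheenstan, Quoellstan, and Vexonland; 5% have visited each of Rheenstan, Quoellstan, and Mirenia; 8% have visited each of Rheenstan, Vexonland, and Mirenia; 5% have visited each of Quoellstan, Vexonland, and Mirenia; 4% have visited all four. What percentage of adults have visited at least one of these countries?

P(union) = 37 + 41 + 46 + 38 − 11 − 18 − 15 − 14 − 12 − 18 + 6 + 5 + 8 + 5 − 4 = 94%

94%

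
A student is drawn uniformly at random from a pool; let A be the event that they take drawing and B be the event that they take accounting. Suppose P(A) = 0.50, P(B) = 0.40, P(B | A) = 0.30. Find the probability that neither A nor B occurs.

P(A ∩ B) = P(A)·P(B|A) = 0.50 × 0.30 = 0.15
Inclusion–exclusion gives
P(A ∪ B) = 0.50 + 0.40 − 0.15 = 0.75
P(none) = 1 − 0.75 = 0.25

0.25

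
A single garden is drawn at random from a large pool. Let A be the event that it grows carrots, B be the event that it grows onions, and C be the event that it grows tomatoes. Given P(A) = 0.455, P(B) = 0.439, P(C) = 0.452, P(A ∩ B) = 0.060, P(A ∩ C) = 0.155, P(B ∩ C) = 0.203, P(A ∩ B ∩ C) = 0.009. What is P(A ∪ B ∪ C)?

0.937

Apply inclusion-exclusion:
P(A ∪ B ∪ C) = 0.455 + 0.439 + 0.452 − 0.060 − 0.155 − 0.203 + 0.009 = 0.937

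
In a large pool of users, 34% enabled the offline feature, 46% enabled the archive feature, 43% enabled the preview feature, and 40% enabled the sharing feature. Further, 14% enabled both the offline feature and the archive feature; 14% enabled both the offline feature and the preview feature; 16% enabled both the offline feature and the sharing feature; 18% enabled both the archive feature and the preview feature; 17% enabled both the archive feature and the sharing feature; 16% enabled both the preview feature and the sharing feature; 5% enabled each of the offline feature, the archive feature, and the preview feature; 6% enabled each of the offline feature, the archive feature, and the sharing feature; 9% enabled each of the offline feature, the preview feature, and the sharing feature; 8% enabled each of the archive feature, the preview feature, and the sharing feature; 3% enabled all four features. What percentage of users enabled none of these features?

7%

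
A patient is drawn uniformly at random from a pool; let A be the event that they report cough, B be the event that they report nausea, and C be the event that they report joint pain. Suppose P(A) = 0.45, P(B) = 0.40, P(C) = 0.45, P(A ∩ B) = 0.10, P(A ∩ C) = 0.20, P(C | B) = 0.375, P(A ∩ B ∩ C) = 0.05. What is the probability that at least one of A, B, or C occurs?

0.90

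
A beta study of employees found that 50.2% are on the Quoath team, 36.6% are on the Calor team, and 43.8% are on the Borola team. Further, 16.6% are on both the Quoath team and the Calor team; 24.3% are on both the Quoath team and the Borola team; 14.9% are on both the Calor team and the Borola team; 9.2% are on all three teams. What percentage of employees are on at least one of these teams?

Apply inclusion-exclusion:
P(union) = 50.2 + 36.6 + 43.8 − 16.6 − 24.3 − 14.9 + 9.2 = 84.0%

84.0%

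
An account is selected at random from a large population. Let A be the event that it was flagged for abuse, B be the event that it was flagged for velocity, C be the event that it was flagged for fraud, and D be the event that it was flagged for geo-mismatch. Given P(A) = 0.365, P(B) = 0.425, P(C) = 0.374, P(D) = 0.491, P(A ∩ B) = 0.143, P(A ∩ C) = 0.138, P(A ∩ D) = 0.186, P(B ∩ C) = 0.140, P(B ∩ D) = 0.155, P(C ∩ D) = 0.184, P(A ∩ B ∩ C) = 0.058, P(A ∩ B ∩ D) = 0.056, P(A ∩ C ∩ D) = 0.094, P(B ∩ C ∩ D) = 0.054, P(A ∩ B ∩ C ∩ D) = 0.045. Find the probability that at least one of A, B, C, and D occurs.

0.926

Inclusion–exclusion gives
P(A ∪ B ∪ C ∪ D) = 0.365 + 0.425 + 0.374 + 0.491 − 0.143 − 0.138 − 0.186 − 0.140 − 0.155 − 0.184 + 0.058 + 0.056 + 0.094 + 0.054 − 0.045 = 0.926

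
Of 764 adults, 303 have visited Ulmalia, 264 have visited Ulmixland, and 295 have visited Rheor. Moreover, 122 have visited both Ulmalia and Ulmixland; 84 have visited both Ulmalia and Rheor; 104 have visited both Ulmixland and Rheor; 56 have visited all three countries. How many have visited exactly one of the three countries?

N(exactly one) = 303 + 264 + 295 − 2·122 − 2·84 − 2·104 + 3·56 = 410

410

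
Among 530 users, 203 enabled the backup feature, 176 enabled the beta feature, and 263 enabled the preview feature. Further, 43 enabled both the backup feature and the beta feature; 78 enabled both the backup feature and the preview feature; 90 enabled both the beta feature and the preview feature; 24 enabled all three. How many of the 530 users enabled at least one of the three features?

By inclusion–exclusion:
N(≥1) = 203 + 176 + 263 − 43 − 78 − 90 + 24 = 455

455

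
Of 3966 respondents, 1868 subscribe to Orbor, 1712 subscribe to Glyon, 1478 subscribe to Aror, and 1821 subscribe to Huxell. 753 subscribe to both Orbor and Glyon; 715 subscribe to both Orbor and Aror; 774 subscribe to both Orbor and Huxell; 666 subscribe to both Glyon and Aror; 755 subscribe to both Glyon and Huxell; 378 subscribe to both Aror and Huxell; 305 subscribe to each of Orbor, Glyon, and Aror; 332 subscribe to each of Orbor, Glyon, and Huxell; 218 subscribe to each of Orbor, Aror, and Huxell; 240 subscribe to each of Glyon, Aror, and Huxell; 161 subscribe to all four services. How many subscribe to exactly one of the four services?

Using the inclusion–exclusion count for exactly one event:
N(exactly one) = 1868 + 1712 + 1478 + 1821 − 2·753 − 2·715 − 2·774 − 2·666 − 2·755 − 2·378 + 3·305 + 3·332 + 3·218 + 3·240 − 4·161 = 1438

1438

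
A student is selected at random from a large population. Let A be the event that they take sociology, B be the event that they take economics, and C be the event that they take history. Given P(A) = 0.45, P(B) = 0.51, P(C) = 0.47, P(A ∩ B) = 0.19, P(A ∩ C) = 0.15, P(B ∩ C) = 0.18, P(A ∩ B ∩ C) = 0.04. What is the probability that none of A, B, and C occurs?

0.05

By inclusion-exclusion,
P(A ∪ B ∪ C) = 0.45 + 0.51 + 0.47 − 0.19 − 0.15 − 0.18 + 0.04 = 0.95
P(none) = 1 − 0.95 = 0.05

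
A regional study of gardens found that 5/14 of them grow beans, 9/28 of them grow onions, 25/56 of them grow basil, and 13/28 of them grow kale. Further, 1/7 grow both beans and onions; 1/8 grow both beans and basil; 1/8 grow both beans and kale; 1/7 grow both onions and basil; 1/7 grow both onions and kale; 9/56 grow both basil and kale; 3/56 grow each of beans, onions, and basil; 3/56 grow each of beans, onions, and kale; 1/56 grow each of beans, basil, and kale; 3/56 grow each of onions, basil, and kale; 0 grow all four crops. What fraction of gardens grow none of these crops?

1/14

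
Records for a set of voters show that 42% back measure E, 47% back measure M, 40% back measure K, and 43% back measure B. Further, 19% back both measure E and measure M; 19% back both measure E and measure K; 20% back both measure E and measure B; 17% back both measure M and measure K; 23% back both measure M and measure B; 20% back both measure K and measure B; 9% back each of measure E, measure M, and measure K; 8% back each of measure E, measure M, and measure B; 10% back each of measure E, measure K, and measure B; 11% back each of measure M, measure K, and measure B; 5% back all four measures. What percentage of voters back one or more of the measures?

87%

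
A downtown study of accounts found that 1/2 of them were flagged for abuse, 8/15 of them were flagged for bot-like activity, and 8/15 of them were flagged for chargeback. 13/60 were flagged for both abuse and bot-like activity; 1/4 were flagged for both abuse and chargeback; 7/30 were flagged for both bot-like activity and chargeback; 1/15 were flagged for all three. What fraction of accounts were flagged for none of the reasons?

1/15

Apply inclusion-exclusion:
P(at least one) = 1/2 + 8/15 + 8/15 − 13/60 − 1/4 − 7/30 + 1/15 = 14/15
P(none) = 1 − 14/15 = 1/15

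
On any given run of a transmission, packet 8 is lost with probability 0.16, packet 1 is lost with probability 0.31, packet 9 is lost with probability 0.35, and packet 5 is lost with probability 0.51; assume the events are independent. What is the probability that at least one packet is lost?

P(none) = (1 − 0.16) × (1 − 0.31) × (1 − 0.35) × (1 − 0.51) = 0.84 × 0.69 × 0.65 × 0.49 = 0.1846026
P(at least one) = 1 − 0.1846026 = 0.8153974

0.8153974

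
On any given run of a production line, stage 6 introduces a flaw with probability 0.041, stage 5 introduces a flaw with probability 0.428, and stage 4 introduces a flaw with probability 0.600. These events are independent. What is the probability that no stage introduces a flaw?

0.2194192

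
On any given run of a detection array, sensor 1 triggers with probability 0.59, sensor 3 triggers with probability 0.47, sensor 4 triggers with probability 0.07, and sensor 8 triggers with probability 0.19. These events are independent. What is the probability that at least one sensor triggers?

P(none) = (1 − 0.59) × (1 − 0.47) × (1 − 0.07) × (1 − 0.19) = 0.41 × 0.53 × 0.93 × 0.81 = 0.16369209
P(at least one) = 1 − 0.16369209 = 0.83630791

0.83630791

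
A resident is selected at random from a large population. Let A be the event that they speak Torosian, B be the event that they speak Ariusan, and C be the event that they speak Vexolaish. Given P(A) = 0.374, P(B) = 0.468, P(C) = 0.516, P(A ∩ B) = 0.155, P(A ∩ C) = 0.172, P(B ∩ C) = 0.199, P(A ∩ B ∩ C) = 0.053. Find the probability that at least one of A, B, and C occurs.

P(A ∪ B ∪ C) = 0.374 + 0.468 + 0.516 − 0.155 − 0.172 − 0.199 + 0.053 = 0.885

0.885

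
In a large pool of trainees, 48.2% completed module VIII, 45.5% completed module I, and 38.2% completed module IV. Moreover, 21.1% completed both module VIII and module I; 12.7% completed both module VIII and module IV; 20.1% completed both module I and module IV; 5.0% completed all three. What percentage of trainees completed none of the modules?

Apply inclusion-exclusion:
P(≥1) = 48.2 + 45.5 + 38.2 − 21.1 − 12.7 − 20.1 + 5.0 = 83.0%
P(none) = 100% − 83.0% = 17.0%

17.0%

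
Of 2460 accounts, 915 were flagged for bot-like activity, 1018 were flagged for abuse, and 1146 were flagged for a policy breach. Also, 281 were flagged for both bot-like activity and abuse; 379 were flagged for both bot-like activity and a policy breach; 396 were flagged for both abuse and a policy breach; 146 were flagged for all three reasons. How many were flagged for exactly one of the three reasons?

N(exactly one) = 915 + 1018 + 1146 − 2·281 − 2·379 − 2·396 + 3·146 = 1405

1405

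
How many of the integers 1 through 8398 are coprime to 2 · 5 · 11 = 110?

Apply inclusion-exclusion:
floor(8398/2) + floor(8398/5) + floor(8398/11) − floor(8398/10) − floor(8398/22) − floor(8398/55) + floor(8398/110) = 4199 + 1679 + 763 − 839 − 381 − 152 + 76 = 5345
8398 − 5345 = 3053

3053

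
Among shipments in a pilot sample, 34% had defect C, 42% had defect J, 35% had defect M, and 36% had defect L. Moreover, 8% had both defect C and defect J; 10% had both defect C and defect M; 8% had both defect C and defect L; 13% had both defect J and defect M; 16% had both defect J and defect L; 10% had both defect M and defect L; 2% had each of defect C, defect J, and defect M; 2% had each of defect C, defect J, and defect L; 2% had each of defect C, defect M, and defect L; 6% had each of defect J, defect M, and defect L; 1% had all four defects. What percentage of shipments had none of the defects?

7%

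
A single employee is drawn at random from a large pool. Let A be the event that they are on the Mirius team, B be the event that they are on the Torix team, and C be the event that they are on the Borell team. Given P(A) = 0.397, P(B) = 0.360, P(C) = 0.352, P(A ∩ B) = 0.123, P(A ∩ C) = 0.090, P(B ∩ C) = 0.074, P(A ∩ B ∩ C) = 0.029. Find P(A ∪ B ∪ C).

0.851

P(A ∪ B ∪ C) = 0.397 + 0.360 + 0.352 − 0.123 − 0.090 − 0.074 + 0.029 = 0.851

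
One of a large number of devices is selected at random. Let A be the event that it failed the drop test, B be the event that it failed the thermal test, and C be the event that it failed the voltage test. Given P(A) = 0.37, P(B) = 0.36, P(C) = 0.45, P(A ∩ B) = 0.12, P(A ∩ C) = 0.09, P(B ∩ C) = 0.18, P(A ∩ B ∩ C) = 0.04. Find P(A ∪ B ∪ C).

By inclusion-exclusion,
P(A ∪ B ∪ C) = 0.37 + 0.36 + 0.45 − 0.12 − 0.09 − 0.18 + 0.04 = 0.83

0.83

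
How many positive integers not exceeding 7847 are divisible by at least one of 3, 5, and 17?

By inclusion-exclusion,
floor(7847/3) + floor(7847/5) + floor(7847/17) − floor(7847/15) − floor(7847/51) − floor(7847/85) + floor(7847/255) = 2615 + 1569 + 461 − 523 − 153 − 92 + 30 = 3907

3907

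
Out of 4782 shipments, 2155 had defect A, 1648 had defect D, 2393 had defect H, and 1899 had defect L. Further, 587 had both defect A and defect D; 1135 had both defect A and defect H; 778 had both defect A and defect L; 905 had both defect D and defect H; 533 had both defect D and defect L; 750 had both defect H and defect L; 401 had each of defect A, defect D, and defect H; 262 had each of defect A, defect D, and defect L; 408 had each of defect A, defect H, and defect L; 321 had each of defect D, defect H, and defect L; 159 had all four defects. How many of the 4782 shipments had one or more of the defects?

Inclusion–exclusion gives
|union| = 2155 + 1648 + 2393 + 1899 − 587 − 1135 − 778 − 905 − 533 − 750 + 401 + 262 + 408 + 321 − 159 = 4640

4640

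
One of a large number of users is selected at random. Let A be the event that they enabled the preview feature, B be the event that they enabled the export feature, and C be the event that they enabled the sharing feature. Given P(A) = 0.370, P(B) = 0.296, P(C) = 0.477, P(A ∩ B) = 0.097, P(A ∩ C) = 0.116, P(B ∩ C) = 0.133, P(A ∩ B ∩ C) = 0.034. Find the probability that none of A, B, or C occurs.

P(A ∪ B ∪ C) = 0.370 + 0.296 + 0.477 − 0.097 − 0.116 − 0.133 + 0.034 = 0.831
P(none) = 1 − 0.831 = 0.169

0.169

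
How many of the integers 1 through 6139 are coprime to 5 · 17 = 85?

1227 + 361 − 72 = 1516
6139 − 1516 = 4623

4623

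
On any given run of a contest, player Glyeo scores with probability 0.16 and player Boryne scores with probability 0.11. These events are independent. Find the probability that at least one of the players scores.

0.2524

P(none) = (1 − 0.16) × (1 − 0.11) = 0.84 × 0.89 = 0.7476
P(at least one) = 1 − 0.7476 = 0.2524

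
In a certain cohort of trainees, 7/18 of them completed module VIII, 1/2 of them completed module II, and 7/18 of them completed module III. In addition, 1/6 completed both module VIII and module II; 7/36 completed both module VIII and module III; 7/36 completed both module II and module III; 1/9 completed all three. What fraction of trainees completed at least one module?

By inclusion–exclusion:
P(at least one) = 7/18 + 1/2 + 7/18 − 1/6 − 7/36 − 7/36 + 1/9 = 5/6

5/6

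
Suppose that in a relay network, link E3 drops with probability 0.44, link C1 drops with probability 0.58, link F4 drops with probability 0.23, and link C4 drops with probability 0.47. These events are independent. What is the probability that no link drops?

Independence gives P(none) = ∏(1 − pᵢ).
P(none) = (1 − 0.44) × (1 − 0.58) × (1 − 0.23) × (1 − 0.47) = 0.56 × 0.42 × 0.77 × 0.53 = 0.09598512

0.09598512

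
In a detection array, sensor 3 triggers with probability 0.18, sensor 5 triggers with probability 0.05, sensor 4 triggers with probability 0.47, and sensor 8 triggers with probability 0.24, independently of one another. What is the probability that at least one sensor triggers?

0.6862188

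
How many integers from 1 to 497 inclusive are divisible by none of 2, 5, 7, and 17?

160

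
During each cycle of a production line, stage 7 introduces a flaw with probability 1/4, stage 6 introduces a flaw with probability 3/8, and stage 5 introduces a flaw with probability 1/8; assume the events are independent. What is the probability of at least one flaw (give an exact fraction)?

P(none) = (1 − 1/4) × (1 − 3/8) × (1 − 1/8) = 3/4 × 5/8 × 7/8 = 105/256
P(at least one) = 1 − 105/256 = 151/256

151/256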